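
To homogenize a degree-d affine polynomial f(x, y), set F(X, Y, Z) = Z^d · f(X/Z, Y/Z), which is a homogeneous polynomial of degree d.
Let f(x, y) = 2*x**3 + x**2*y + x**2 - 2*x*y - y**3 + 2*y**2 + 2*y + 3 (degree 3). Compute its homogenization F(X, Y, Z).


F(X, Y, Z) = 2*X**3 + X**2*Y + X**2*Z - 2*X*Y*Z - Y**3 + 2*Y**2*Z + 2*Y*Z**2 + 3*Z**3

deg(f) = 3.
Substitute x = X/Z, y = Y/Z into f, then multiply by Z^3.
  monomial 2·x^3·y^0 ↦ 2·X^3·Y^0·Z^0.
  monomial 1·x^2·y^1 ↦ 1·X^2·Y^1·Z^0.
  monomial 1·x^2·y^0 ↦ 1·X^2·Y^0·Z^1.
  monomial -2·x^1·y^1 ↦ -2·X^1·Y^1·Z^1.
  monomial -1·x^0·y^3 ↦ -1·X^0·Y^3·Z^0.
  monomial 2·x^0·y^2 ↦ 2·X^0·Y^2·Z^1.
  monomial 2·x^0·y^1 ↦ 2·X^0·Y^1·Z^2.
  monomial 3·x^0·y^0 ↦ 3·X^0·Y^0·Z^3.
Collecting: F(X, Y, Z) = 2*X**3 + X**2*Y + X**2*Z - 2*X*Y*Z - Y**3 + 2*Y**2*Z + 2*Y*Z**2 + 3*Z**3.


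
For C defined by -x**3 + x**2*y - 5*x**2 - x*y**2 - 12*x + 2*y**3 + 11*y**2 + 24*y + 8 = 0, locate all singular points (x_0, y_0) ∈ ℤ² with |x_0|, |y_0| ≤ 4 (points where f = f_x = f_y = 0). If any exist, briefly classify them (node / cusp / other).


Singular points: {(-2, -2)}; classification: node.

Compute partial derivatives:
  f_x = -3*x**2 + 2*x*y - 10*x - y**2 - 12.
  f_y = x**2 - 2*x*y + 6*y**2 + 22*y + 24.
Scan x_0 ∈ {−4, ..., 4}. For each x_0, f_y(x_0, y) is a polynomial in y; find its integer roots y ∈ {−4, ..., 4}, then test f_x and f at those candidates.
  x = -4: f_y(-4, y) = 6*y**2 + 30*y + 40; no integer root y with |y| ≤ 4.
  x = -3: f_y(-3, y) = 6*y**2 + 28*y + 33; no integer root y with |y| ≤ 4.
  x = -2: f_y(-2, y) = 6*y**2 + 26*y + 28; vanishes at y ∈ {-2}. (-2, -2): f_x = 0, f = 0 — SINGULAR.
  x = -1: f_y(-1, y) = 6*y**2 + 24*y + 25; no integer root y with |y| ≤ 4.
  x = 0: f_y(0, y) = 6*y**2 + 22*y + 24; no integer root y with |y| ≤ 4.
  x = 1: f_y(1, y) = 6*y**2 + 20*y + 25; no integer root y with |y| ≤ 4.
  x = 2: f_y(2, y) = 6*y**2 + 18*y + 28; no integer root y with |y| ≤ 4.
  x = 3: f_y(3, y) = 6*y**2 + 16*y + 33; no integer root y with |y| ≤ 4.
  x = 4: f_y(4, y) = 6*y**2 + 14*y + 40; no integer root y with |y| ≤ 4.
Only singular point on the grid: (-2, -2).
Classify: substitute x = -2 + u, y = -2 + v and expand: f = -u**3 + u**2*v - u**2 - u*v**2 + 2*v**3 + v**2.
No constant or linear terms (consistent with a singular point). Quadratic part: -u**2 + v**2. Cubic part: -u**3 + u**2*v - u*v**2 + 2*v**3.
The quadratic part v**2 - u**2 = (v − u)(v + u) splits into two distinct linear factors, so there are two distinct tangent lines y − -2 = ±(x − -2) — this is a node (ordinary double point).
Classification: node.


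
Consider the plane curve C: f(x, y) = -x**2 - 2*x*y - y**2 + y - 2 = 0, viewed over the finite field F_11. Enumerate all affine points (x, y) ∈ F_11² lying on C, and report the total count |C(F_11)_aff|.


Affine F_11-points: {(0, 5), (0, 7), (1, 5), (3, 0), (3, 6), (7, 3), (7, 6), (8, 0), (8, 7), (9, 2), (9, 3)}; count = 11.

For each of the 121 pairs (x, y) ∈ F_11², evaluate f(x, y) mod 11. Record the zeros.
  x = 0: [0↦9, 1↦9, 2↦7, 3↦3, 4↦8, 5↦0, 6↦1, 7↦0, 8↦8, 9↦3, 10↦7]  zeros at y ∈ {5, 7}
  x = 1: [0↦8, 1↦6, 2↦2, 3↦7, 4↦10, 5↦0, 6↦10, 7↦7, 8↦2, 9↦6, 10↦8]  zeros at y ∈ {5}
  x = 2: [0↦5, 1↦1, 2↦6, 3↦9, 4↦10, 5↦9, 6↦6, 7↦1, 8↦5, 9↦7, 10↦7]  zeros at y ∈ ∅
  x = 3: [0↦0, 1↦5, 2↦8, 3↦9, 4↦8, 5↦5, 6↦0, 7↦4, 8↦6, 9↦6, 10↦4]  zeros at y ∈ {0, 6}
  x = 4: [0↦4, 1↦7, 2↦8, 3↦7, 4↦4, 5↦10, 6↦3, 7↦5, 8↦5, 9↦3, 10↦10]  zeros at y ∈ ∅
  x = 5: [0↦6, 1↦7, 2↦6, 3↦3, 4↦9, 5↦2, 6↦4, 7↦4, 8↦2, 9↦9, 10↦3]  zeros at y ∈ ∅
  x = 6: [0↦6, 1↦5, 2↦2, 3↦8, 4↦1, 5↦3, 6↦3, 7↦1, 8↦8, 9↦2, 10↦5]  zeros at y ∈ ∅
  x = 7: [0↦4, 1↦1, 2↦7, 3↦0, 4↦2, 5↦2, 6↦0, 7↦7, 8↦1, 9↦4, 10↦5]  zeros at y ∈ {3, 6}
  x = 8: [0↦0, 1↦6, 2↦10, 3↦1, 4↦1, 5↦10, 6↦6, 7↦0, 8↦3, 9↦4, 10↦3]  zeros at y ∈ {0, 7}
  x = 9: [0↦5, 1↦9, 2↦0, 3↦0, 4↦9, 5↦5, 6↦10, 7↦2, 8↦3, 9↦2, 10↦10]  zeros at y ∈ {2, 3}
  x = 10: [0↦8, 1↦10, 2↦10, 3↦8, 4↦4, 5↦9, 6↦1, 7↦2, 8↦1, 9↦9, 10↦4]  zeros at y ∈ ∅
Collecting zeros: affine points = {(0, 5), (0, 7), (1, 5), (3, 0), (3, 6), (7, 3), (7, 6), (8, 0), (8, 7), (9, 2), (9, 3)}.
Total count |C(F_11)_aff| = 11.


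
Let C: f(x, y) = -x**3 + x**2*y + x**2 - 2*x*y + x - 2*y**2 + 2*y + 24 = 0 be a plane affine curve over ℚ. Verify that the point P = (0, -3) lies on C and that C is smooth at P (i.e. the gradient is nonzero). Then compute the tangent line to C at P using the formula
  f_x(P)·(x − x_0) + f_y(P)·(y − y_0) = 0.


Tangent line at P: 7*x + 14*y + 42 = 0.

Step 1: f(0, -3) = 0, so P lies on C.
Step 2: partial derivatives
  f_x(x, y) = -3*x**2 + 2*x*y + 2*x - 2*y + 1, f_y(x, y) = x**2 - 2*x - 4*y + 2.
  f_x(P) = 7, f_y(P) = 14 (gradient nonzero, so P is smooth).
Step 3: tangent line at P: 7·(x − 0) + 14·(y − -3) = 0.
Expanding: 7*x + 14*y + 42 = 0.


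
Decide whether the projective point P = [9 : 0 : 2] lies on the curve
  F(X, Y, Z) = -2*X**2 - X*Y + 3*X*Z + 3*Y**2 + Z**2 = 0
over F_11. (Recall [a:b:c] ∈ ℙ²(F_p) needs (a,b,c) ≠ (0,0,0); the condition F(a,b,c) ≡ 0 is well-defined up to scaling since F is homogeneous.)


F(9,0,2) ≡ 6 (mod 11); P is NOT on the curve.

Evaluate F(9, 0, 2) term-by-term (mod 11).
  -2*X**2 ↦ -2·81·1·1 = -162
  -X*Y ↦ -1·9·0·1 = 0
  3*X*Z ↦ 3·9·1·2 = 54
  3*Y**2 ↦ 3·1·0·1 = 0
  Z**2 ↦ 1·1·1·4 = 4
Sum: F(9, 0, 2) = (-162) + (0) + (54) + (0) + (4) = -104.
Reducing mod 11: -104 ≡ 6 (mod 11).
Since F(a, b, c) ≡ 6 ≠ 0 (mod 11), P does NOT lie on the curve.


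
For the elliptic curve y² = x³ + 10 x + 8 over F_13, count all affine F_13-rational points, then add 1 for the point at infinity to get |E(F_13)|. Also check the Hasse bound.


Affine points = {(2, 6), (2, 7), (3, 0), (5, 1), (5, 12), (10, 4), (10, 9), (12, 6), (12, 7)}; affine count = 9; |E(F_13)| = 10.

Discriminant check: Δ ∝ 4a³ + 27b² = 4·10³ + 27·8² = 4·1000 + 27·64 ≡ 8 (mod 13). Nonzero ⇒ E is nonsingular.
For each x ∈ F_13, compute rhs = x³ + 10·x + 8 mod 13, then count y ∈ F_13 with y² ≡ rhs.
  x = 0: rhs = 8, matching y values: none (0 points).
  x = 1: rhs = 6, matching y values: none (0 points).
  x = 2: rhs = 10, matching y values: 6, 7 (2 points).
  x = 3: rhs = 0, matching y values: 0 (1 points).
  x = 4: rhs = 8, matching y values: none (0 points).
  x = 5: rhs = 1, matching y values: 1, 12 (2 points).
  x = 6: rhs = 11, matching y values: none (0 points).
  x = 7: rhs = 5, matching y values: none (0 points).
  x = 8: rhs = 2, matching y values: none (0 points).
  x = 9: rhs = 8, matching y values: none (0 points).
  x = 10: rhs = 3, matching y values: 4, 9 (2 points).
  x = 11: rhs = 6, matching y values: none (0 points).
  x = 12: rhs = 10, matching y values: 6, 7 (2 points).
Total affine count: 9.
Full point count |E(F_13)| = 9 + 1 = 10.
Hasse bound: |10 − (13+1)| = |-4| = 4 ≤ 2√13 ≈ 7.2111 ✓.


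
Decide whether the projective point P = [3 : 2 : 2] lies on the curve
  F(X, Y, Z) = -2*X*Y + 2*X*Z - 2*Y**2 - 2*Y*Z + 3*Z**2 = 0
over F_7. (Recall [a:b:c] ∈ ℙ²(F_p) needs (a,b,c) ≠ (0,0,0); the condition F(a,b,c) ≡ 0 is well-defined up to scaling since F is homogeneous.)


F(3,2,2) ≡ 3 (mod 7); P is NOT on the curve.

Evaluate F(3, 2, 2) term-by-term (mod 7).
  -2*X*Y ↦ -2·3·2·1 = -12
  2*X*Z ↦ 2·3·1·2 = 12
  -2*Y**2 ↦ -2·1·4·1 = -8
  -2*Y*Z ↦ -2·1·2·2 = -8
  3*Z**2 ↦ 3·1·1·4 = 12
Sum: F(3, 2, 2) = (-12) + (12) + (-8) + (-8) + (12) = -4.
Reducing mod 7: -4 ≡ 3 (mod 7).
Since F(a, b, c) ≡ 3 ≠ 0 (mod 7), P does NOT lie on the curve.


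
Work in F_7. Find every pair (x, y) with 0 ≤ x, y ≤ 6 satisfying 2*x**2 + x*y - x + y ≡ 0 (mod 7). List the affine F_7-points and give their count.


Affine F_7-points: {(0, 0), (1, 3), (2, 5), (3, 5), (4, 0), (5, 3)}; count = 6.

For each of the 49 pairs (x, y) ∈ F_7², evaluate f(x, y) mod 7. Record the zeros.
  x = 0: [0↦0, 1↦1, 2↦2, 3↦3, 4↦4, 5↦5, 6↦6]  zeros at y ∈ {0}
  x = 1: [0↦1, 1↦3, 2↦5, 3↦0, 4↦2, 5↦4, 6↦6]  zeros at y ∈ {3}
  x = 2: [0↦6, 1↦2, 2↦5, 3↦1, 4↦4, 5↦0, 6↦3]  zeros at y ∈ {5}
  x = 3: [0↦1, 1↦5, 2↦2, 3↦6, 4↦3, 5↦0, 6↦4]  zeros at y ∈ {5}
  x = 4: [0↦0, 1↦5, 2↦3, 3↦1, 4↦6, 5↦4, 6↦2]  zeros at y ∈ {0}
  x = 5: [0↦3, 1↦2, 2↦1, 3↦0, 4↦6, 5↦5, 6↦4]  zeros at y ∈ {3}
  x = 6: [0↦3, 1↦3, 2↦3, 3↦3, 4↦3, 5↦3, 6↦3]  zeros at y ∈ ∅
Collecting zeros: affine points = {(0, 0), (1, 3), (2, 5), (3, 5), (4, 0), (5, 3)}.
Total count |C(F_7)_aff| = 6.


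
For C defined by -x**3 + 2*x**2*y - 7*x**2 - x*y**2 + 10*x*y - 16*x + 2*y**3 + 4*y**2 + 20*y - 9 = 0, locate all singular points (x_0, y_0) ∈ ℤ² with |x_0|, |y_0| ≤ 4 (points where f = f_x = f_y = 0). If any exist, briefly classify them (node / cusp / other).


Singular points: {(-3, -1)}; classification: cusp.

Compute partial derivatives:
  f_x = -3*x**2 + 4*x*y - 14*x - y**2 + 10*y - 16.
  f_y = 2*x**2 - 2*x*y + 10*x + 6*y**2 + 8*y + 20.
Scan x_0 ∈ {−4, ..., 4}. For each x_0, f_y(x_0, y) is a polynomial in y; find its integer roots y ∈ {−4, ..., 4}, then test f_x and f at those candidates.
  x = -4: f_y(-4, y) = 6*y**2 + 16*y + 12; no integer root y with |y| ≤ 4.
  x = -3: f_y(-3, y) = 6*y**2 + 14*y + 8; vanishes at y ∈ {-1}. (-3, -1): f_x = 0, f = 0 — SINGULAR.
  x = -2: f_y(-2, y) = 6*y**2 + 12*y + 8; no integer root y with |y| ≤ 4.
  x = -1: f_y(-1, y) = 6*y**2 + 10*y + 12; no integer root y with |y| ≤ 4.
  x = 0: f_y(0, y) = 6*y**2 + 8*y + 20; no integer root y with |y| ≤ 4.
  x = 1: f_y(1, y) = 6*y**2 + 6*y + 32; no integer root y with |y| ≤ 4.
  x = 2: f_y(2, y) = 6*y**2 + 4*y + 48; no integer root y with |y| ≤ 4.
  x = 3: f_y(3, y) = 6*y**2 + 2*y + 68; no integer root y with |y| ≤ 4.
  x = 4: f_y(4, y) = 6*y**2 + 92; no integer root y with |y| ≤ 4.
Only singular point on the grid: (-3, -1).
Classify: substitute x = -3 + u, y = -1 + v and expand: f = -u**3 + 2*u**2*v - u*v**2 + 2*v**3 + v**2.
No constant or linear terms (consistent with a singular point). Quadratic part: v**2. Cubic part: -u**3 + 2*u**2*v - u*v**2 + 2*v**3.
The quadratic part v**2 is a perfect square, so there is a single (double) tangent line v = 0, i.e. y = -1. Restricting the cubic part to that line (v = 0) leaves -u**3 ≠ 0, so f is not divisible by v and the branch is v² ≈ u**3 to lowest order — this is a cusp.
Classification: cusp.


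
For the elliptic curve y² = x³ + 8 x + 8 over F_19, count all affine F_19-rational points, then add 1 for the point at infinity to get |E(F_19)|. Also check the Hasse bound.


Affine points = {(1, 6), (1, 13), (4, 3), (4, 16), (6, 5), (6, 14), (9, 7), (9, 12), (10, 9), (10, 10), (15, 8), (15, 11)}; affine count = 12; |E(F_19)| = 13.

Discriminant check: Δ ∝ 4a³ + 27b² = 4·8³ + 27·8² = 4·512 + 27·64 ≡ 14 (mod 19). Nonzero ⇒ E is nonsingular.
For each x ∈ F_19, compute rhs = x³ + 8·x + 8 mod 19, then count y ∈ F_19 with y² ≡ rhs.
  x = 0: rhs = 8, matching y values: none (0 points).
  x = 1: rhs = 17, matching y values: 6, 13 (2 points).
  x = 2: rhs = 13, matching y values: none (0 points).
  x = 3: rhs = 2, matching y values: none (0 points).
  x = 4: rhs = 9, matching y values: 3, 16 (2 points).
  x = 5: rhs = 2, matching y values: none (0 points).
  x = 6: rhs = 6, matching y values: 5, 14 (2 points).
  x = 7: rhs = 8, matching y values: none (0 points).
  x = 8: rhs = 14, matching y values: none (0 points).
  x = 9: rhs = 11, matching y values: 7, 12 (2 points).
  x = 10: rhs = 5, matching y values: 9, 10 (2 points).
  x = 11: rhs = 2, matching y values: none (0 points).
  x = 12: rhs = 8, matching y values: none (0 points).
  x = 13: rhs = 10, matching y values: none (0 points).
  x = 14: rhs = 14, matching y values: none (0 points).
  x = 15: rhs = 7, matching y values: 8, 11 (2 points).
  x = 16: rhs = 14, matching y values: none (0 points).
  x = 17: rhs = 3, matching y values: none (0 points).
  x = 18: rhs = 18, matching y values: none (0 points).
Total affine count: 12.
Full point count |E(F_19)| = 12 + 1 = 13.
Hasse bound: |13 − (19+1)| = |-7| = 7 ≤ 2√19 ≈ 8.7178 ✓.


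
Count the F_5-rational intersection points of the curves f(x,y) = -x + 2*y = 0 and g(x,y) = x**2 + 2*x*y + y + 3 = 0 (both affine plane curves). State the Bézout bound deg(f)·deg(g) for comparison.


Common zeros: {(3, 4)}; count = 1; Bézout bound = 2.

deg(f) = 1, deg(g) = 2, so Bézout bound = 2.
Scan x ∈ F_5. For each x, list the y ∈ F_5 with f(x, y) ≡ 0 and those with g(x, y) ≡ 0 (mod 5); the common zeros in that column are the intersection.
  x = 0: f ≡ 0 at y ∈ {0}; g ≡ 0 at y ∈ {2}; common: ∅.
  x = 1: f ≡ 0 at y ∈ {3}; g ≡ 0 at y ∈ {2}; common: ∅.
  x = 2: f ≡ 0 at y ∈ {1}; g ≡ 0 at y ∈ ∅; common: ∅.
  x = 3: f ≡ 0 at y ∈ {4}; g ≡ 0 at y ∈ {4}; common: {4}.
  x = 4: f ≡ 0 at y ∈ {2}; g ≡ 0 at y ∈ {4}; common: ∅.
Collecting: common zeros = {(3, 4)}, so the count is 1.
Comparison with the Bézout bound: 1 ≤ 2 = deg(f)·deg(g), as expected for curves with no common component (the affine F_5-count falls short of the bound because intersections may lie at infinity, over extension fields, or carry multiplicity).


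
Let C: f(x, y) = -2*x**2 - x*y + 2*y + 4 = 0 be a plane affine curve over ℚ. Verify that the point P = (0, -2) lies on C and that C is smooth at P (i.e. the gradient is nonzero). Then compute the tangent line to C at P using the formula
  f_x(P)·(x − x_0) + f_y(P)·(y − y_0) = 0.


Tangent line at P: 2*x + 2*y + 4 = 0.

Step 1: f(0, -2) = 0, so P lies on C.
Step 2: partial derivatives
  f_x(x, y) = -4*x - y, f_y(x, y) = 2 - x.
  f_x(P) = 2, f_y(P) = 2 (gradient nonzero, so P is smooth).
Step 3: tangent line at P: 2·(x − 0) + 2·(y − -2) = 0.
Expanding: 2*x + 2*y + 4 = 0.


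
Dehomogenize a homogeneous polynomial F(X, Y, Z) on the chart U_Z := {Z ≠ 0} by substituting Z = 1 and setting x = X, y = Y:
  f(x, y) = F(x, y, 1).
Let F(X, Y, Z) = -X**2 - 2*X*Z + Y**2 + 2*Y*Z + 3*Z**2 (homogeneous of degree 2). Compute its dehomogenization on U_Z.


f(x, y) = -x**2 - 2*x + y**2 + 2*y + 3

On U_Z we set Z = 1. Each monomial c·X^i·Y^j·Z^k in F becomes c·x^i·y^j·1^k = c·x^i·y^j.
Substituting Z = 1: F(X, Y, 1) = -x**2 - 2*x + y**2 + 2*y + 3.
Note: deg(f) ≤ deg(F) = 2; strict inequality happens when F is divisible by Z (lost terms).


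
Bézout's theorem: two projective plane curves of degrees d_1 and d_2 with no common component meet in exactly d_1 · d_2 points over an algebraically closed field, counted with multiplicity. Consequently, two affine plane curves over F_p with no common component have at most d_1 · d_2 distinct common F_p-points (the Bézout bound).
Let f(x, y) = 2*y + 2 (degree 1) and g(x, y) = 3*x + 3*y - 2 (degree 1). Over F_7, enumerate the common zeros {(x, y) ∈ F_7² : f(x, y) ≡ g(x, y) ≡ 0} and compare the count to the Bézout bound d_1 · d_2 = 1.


Common zeros: {(4, 6)}; count = 1; Bézout bound = 1.

deg(f) = 1, deg(g) = 1, so Bézout bound = 1.
Scan x ∈ F_7. For each x, list the y ∈ F_7 with f(x, y) ≡ 0 and those with g(x, y) ≡ 0 (mod 7); the common zeros in that column are the intersection.
  x = 0: f ≡ 0 at y ∈ {6}; g ≡ 0 at y ∈ {3}; common: ∅.
  x = 1: f ≡ 0 at y ∈ {6}; g ≡ 0 at y ∈ {2}; common: ∅.
  x = 2: f ≡ 0 at y ∈ {6}; g ≡ 0 at y ∈ {1}; common: ∅.
  x = 3: f ≡ 0 at y ∈ {6}; g ≡ 0 at y ∈ {0}; common: ∅.
  x = 4: f ≡ 0 at y ∈ {6}; g ≡ 0 at y ∈ {6}; common: {6}.
  x = 5: f ≡ 0 at y ∈ {6}; g ≡ 0 at y ∈ {5}; common: ∅.
  x = 6: f ≡ 0 at y ∈ {6}; g ≡ 0 at y ∈ {4}; common: ∅.
Collecting: common zeros = {(4, 6)}, so the count is 1.
Comparison with the Bézout bound: 1 ≤ 1 = deg(f)·deg(g), as expected for curves with no common component (the bound is attained).


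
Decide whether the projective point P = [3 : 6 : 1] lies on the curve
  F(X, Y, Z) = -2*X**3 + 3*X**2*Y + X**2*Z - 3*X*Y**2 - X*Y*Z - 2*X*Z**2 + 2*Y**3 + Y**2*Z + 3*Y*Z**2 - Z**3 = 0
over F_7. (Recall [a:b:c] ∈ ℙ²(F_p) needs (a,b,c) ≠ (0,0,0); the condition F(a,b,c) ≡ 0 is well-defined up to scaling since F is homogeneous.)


F(3,6,1) ≡ 2 (mod 7); P is NOT on the curve.

Evaluate F(3, 6, 1) term-by-term (mod 7).
  -2*X**3 ↦ -2·27·1·1 = -54
  3*X**2*Y ↦ 3·9·6·1 = 162
  X**2*Z ↦ 1·9·1·1 = 9
  -3*X*Y**2 ↦ -3·3·36·1 = -324
  -X*Y*Z ↦ -1·3·6·1 = -18
  -2*X*Z**2 ↦ -2·3·1·1 = -6
  2*Y**3 ↦ 2·1·216·1 = 432
  Y**2*Z ↦ 1·1·36·1 = 36
  3*Y*Z**2 ↦ 3·1·6·1 = 18
  -Z**3 ↦ -1·1·1·1 = -1
Sum: F(3, 6, 1) = (-54) + (162) + (9) + (-324) + (-18) + (-6) + (432) + (36) + (18) + (-1) = 254.
Reducing mod 7: 254 ≡ 2 (mod 7).
Since F(a, b, c) ≡ 2 ≠ 0 (mod 7), P does NOT lie on the curve.


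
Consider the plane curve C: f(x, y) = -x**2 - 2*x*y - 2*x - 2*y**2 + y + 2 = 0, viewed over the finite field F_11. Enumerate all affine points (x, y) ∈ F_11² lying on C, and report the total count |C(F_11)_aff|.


Affine F_11-points: {(1, 2), (1, 3), (2, 1), (2, 3), (3, 5), (3, 9), (4, 0), (4, 2), (5, 0), (5, 1), (7, 5), (10, 9)}; count = 12.

For each of the 121 pairs (x, y) ∈ F_11², evaluate f(x, y) mod 11. Record the zeros.
  x = 0: [0↦2, 1↦1, 2↦7, 3↦9, 4↦7, 5↦1, 6↦2, 7↦10, 8↦3, 9↦3, 10↦10]  zeros at y ∈ ∅
  x = 1: [0↦10, 1↦7, 2↦0, 3↦0, 4↦7, 5↦10, 6↦9, 7↦4, 8↦6, 9↦4, 10↦9]  zeros at y ∈ {2, 3}
  x = 2: [0↦5, 1↦0, 2↦2, 3↦0, 4↦5, 5↦6, 6↦3, 7↦7, 8↦7, 9↦3, 10↦6]  zeros at y ∈ {1, 3}
  x = 3: [0↦9, 1↦2, 2↦2, 3↦9, 4↦1, 5↦0, 6↦6, 7↦8, 8↦6, 9↦0, 10↦1]  zeros at y ∈ {5, 9}
  x = 4: [0↦0, 1↦2, 2↦0, 3↦5, 4↦6, 5↦3, 6↦7, 7↦7, 8↦3, 9↦6, 10↦5]  zeros at y ∈ {0, 2}
  x = 5: [0↦0, 1↦0, 2↦7, 3↦10, 4↦9, 5↦4, 6↦6, 7↦4, 8↦9, 9↦10, 10↦7]  zeros at y ∈ {0, 1}
  x = 6: [0↦9, 1↦7, 2↦1, 3↦2, 4↦10, 5↦3, 6↦3, 7↦10, 8↦2, 9↦1, 10↦7]  zeros at y ∈ ∅
  x = 7: [0↦5, 1↦1, 2↦4, 3↦3, 4↦9, 5↦0, 6↦9, 7↦3, 8↦4, 9↦1, 10↦5]  zeros at y ∈ {5}
  x = 8: [0↦10, 1↦4, 2↦5, 3↦2, 4↦6, 5↦6, 6↦2, 7↦5, 8↦4, 9↦10, 10↦1]  zeros at y ∈ ∅
  x = 9: [0↦2, 1↦5, 2↦4, 3↦10, 4↦1, 5↦10, 6↦4, 7↦5, 8↦2, 9↦6, 10↦6]  zeros at y ∈ ∅
  x = 10: [0↦3, 1↦4, 2↦1, 3↦5, 4↦5, 5↦1, 6↦4, 7↦3, 8↦9, 9↦0, 10↦9]  zeros at y ∈ {9}
Collecting zeros: affine points = {(1, 2), (1, 3), (2, 1), (2, 3), (3, 5), (3, 9), (4, 0), (4, 2), (5, 0), (5, 1), (7, 5), (10, 9)}.
Total count |C(F_11)_aff| = 12.


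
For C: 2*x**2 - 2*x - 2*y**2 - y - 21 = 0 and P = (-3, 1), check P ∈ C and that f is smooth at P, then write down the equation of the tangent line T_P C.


Tangent line at P: -14*x - 5*y - 37 = 0.

Step 1: f(-3, 1) = 0, so P lies on C.
Step 2: partial derivatives
  f_x(x, y) = 4*x - 2, f_y(x, y) = -4*y - 1.
  f_x(P) = -14, f_y(P) = -5 (gradient nonzero, so P is smooth).
Step 3: tangent line at P: -14·(x − -3) + -5·(y − 1) = 0.
Expanding: -14*x - 5*y - 37 = 0.


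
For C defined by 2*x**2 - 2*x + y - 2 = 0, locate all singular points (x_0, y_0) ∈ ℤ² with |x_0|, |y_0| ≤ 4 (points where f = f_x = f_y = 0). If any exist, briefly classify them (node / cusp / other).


No singular points in the scanned grid; C is smooth there.

Compute partial derivatives:
  f_x = 4*x - 2.
  f_y = 1.
f_y = 1 is a nonzero constant, so f_y never vanishes: no point (x, y) can satisfy f = f_x = f_y = 0. In particular no (x, y) ∈ {−4, ..., 4}² is singular; the curve is smooth.


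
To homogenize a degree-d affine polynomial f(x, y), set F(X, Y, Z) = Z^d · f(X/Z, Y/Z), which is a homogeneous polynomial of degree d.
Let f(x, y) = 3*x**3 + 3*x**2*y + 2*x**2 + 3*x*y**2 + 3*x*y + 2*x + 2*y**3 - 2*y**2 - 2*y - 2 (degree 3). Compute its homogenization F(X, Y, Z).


F(X, Y, Z) = 3*X**3 + 3*X**2*Y + 2*X**2*Z + 3*X*Y**2 + 3*X*Y*Z + 2*X*Z**2 + 2*Y**3 - 2*Y**2*Z - 2*Y*Z**2 - 2*Z**3

deg(f) = 3.
Substitute x = X/Z, y = Y/Z into f, then multiply by Z^3.
  monomial 3·x^3·y^0 ↦ 3·X^3·Y^0·Z^0.
  monomial 3·x^2·y^1 ↦ 3·X^2·Y^1·Z^0.
  monomial 2·x^2·y^0 ↦ 2·X^2·Y^0·Z^1.
  monomial 3·x^1·y^2 ↦ 3·X^1·Y^2·Z^0.
  monomial 3·x^1·y^1 ↦ 3·X^1·Y^1·Z^1.
  monomial 2·x^1·y^0 ↦ 2·X^1·Y^0·Z^2.
  monomial 2·x^0·y^3 ↦ 2·X^0·Y^3·Z^0.
  monomial -2·x^0·y^2 ↦ -2·X^0·Y^2·Z^1.
  monomial -2·x^0·y^1 ↦ -2·X^0·Y^1·Z^2.
  monomial -2·x^0·y^0 ↦ -2·X^0·Y^0·Z^3.
Collecting: F(X, Y, Z) = 3*X**3 + 3*X**2*Y + 2*X**2*Z + 3*X*Y**2 + 3*X*Y*Z + 2*X*Z**2 + 2*Y**3 - 2*Y**2*Z - 2*Y*Z**2 - 2*Z**3.


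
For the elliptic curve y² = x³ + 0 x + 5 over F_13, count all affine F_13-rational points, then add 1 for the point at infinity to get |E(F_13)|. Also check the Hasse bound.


Affine points = {(2, 0), (4, 2), (4, 11), (5, 0), (6, 0), (7, 6), (7, 7), (8, 6), (8, 7), (10, 2), (10, 11), (11, 6), (11, 7), (12, 2), (12, 11)}; affine count = 15; |E(F_13)| = 16.

Discriminant check: Δ ∝ 4a³ + 27b² = 4·0³ + 27·5² = 4·0 + 27·25 ≡ 12 (mod 13). Nonzero ⇒ E is nonsingular.
For each x ∈ F_13, compute rhs = x³ + 0·x + 5 mod 13, then count y ∈ F_13 with y² ≡ rhs.
  x = 0: rhs = 5, matching y values: none (0 points).
  x = 1: rhs = 6, matching y values: none (0 points).
  x = 2: rhs = 0, matching y values: 0 (1 points).
  x = 3: rhs = 6, matching y values: none (0 points).
  x = 4: rhs = 4, matching y values: 2, 11 (2 points).
  x = 5: rhs = 0, matching y values: 0 (1 points).
  x = 6: rhs = 0, matching y values: 0 (1 points).
  x = 7: rhs = 10, matching y values: 6, 7 (2 points).
  x = 8: rhs = 10, matching y values: 6, 7 (2 points).
  x = 9: rhs = 6, matching y values: none (0 points).
  x = 10: rhs = 4, matching y values: 2, 11 (2 points).
  x = 11: rhs = 10, matching y values: 6, 7 (2 points).
  x = 12: rhs = 4, matching y values: 2, 11 (2 points).
Total affine count: 15.
Full point count |E(F_13)| = 15 + 1 = 16.
Hasse bound: |16 − (13+1)| = |2| = 2 ≤ 2√13 ≈ 7.2111 ✓.


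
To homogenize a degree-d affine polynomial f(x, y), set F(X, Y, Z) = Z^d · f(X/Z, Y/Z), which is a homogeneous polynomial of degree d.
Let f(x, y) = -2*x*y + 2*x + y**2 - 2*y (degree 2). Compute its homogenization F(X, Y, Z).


F(X, Y, Z) = -2*X*Y + 2*X*Z + Y**2 - 2*Y*Z

deg(f) = 2.
Substitute x = X/Z, y = Y/Z into f, then multiply by Z^2.
  monomial -2·x^1·y^1 ↦ -2·X^1·Y^1·Z^0.
  monomial 2·x^1·y^0 ↦ 2·X^1·Y^0·Z^1.
  monomial 1·x^0·y^2 ↦ 1·X^0·Y^2·Z^0.
  monomial -2·x^0·y^1 ↦ -2·X^0·Y^1·Z^1.
Collecting: F(X, Y, Z) = -2*X*Y + 2*X*Z + Y**2 - 2*Y*Z.


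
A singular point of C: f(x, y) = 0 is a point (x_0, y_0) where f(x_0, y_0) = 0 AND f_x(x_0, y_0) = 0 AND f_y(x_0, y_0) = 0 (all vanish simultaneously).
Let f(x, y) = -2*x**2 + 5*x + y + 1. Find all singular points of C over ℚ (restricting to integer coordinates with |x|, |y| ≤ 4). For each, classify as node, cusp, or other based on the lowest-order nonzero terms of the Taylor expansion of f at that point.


No singular points in the scanned grid; C is smooth there.

Compute partial derivatives:
  f_x = 5 - 4*x.
  f_y = 1.
f_y = 1 is a nonzero constant, so f_y never vanishes: no point (x, y) can satisfy f = f_x = f_y = 0. In particular no (x, y) ∈ {−4, ..., 4}² is singular; the curve is smooth.


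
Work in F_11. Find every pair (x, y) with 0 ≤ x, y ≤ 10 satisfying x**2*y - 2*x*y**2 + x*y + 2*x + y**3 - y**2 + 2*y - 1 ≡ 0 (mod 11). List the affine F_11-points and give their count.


Affine F_11-points: {(0, 4), (1, 4), (2, 10), (3, 3), (5, 3), (6, 0), (6, 2), (7, 2), (8, 9), (8, 10), (10, 9)}; count = 11.

For each of the 121 pairs (x, y) ∈ F_11², evaluate f(x, y) mod 11. Record the zeros.
  x = 0: [0↦10, 1↦1, 2↦7, 3↦1, 4↦0, 5↦10, 6↦4, 7↦10, 8↦1, 9↦5, 10↦6]  zeros at y ∈ {4}
  x = 1: [0↦1, 1↦3, 2↦5, 3↦2, 4↦0, 5↦5, 6↦1, 7↦5, 8↦1, 9↦6, 10↦4]  zeros at y ∈ {4}
  x = 2: [0↦3, 1↦7, 2↦7, 3↦9, 4↦8, 5↦10, 6↦10, 7↦3, 8↦6, 9↦3, 10↦0]  zeros at y ∈ {10}
  x = 3: [0↦5, 1↦2, 2↦2, 3↦0, 4↦2, 5↦3, 6↦9, 7↦4, 8↦5, 9↦7, 10↦5]  zeros at y ∈ {3}
  x = 4: [0↦7, 1↦10, 2↦1, 3↦8, 4↦4, 5↦6, 6↦9, 7↦8, 8↦9, 9↦7, 10↦8]  zeros at y ∈ ∅
  x = 5: [0↦9, 1↦9, 2↦4, 3↦0, 4↦3, 5↦8, 6↦10, 7↦4, 8↦7, 9↦3, 10↦9]  zeros at y ∈ {3}
  x = 6: [0↦0, 1↦10, 2↦0, 3↦9, 4↦10, 5↦9, 6↦1, 7↦3, 8↦10, 9↦6, 10↦8]  zeros at y ∈ {0, 2}
  x = 7: [0↦2, 1↦2, 2↦0, 3↦2, 4↦3, 5↦9, 6↦4, 7↦5, 8↦7, 9↦5, 10↦5]  zeros at y ∈ {2}
  x = 8: [0↦4, 1↦7, 2↦4, 3↦1, 4↦4, 5↦8, 6↦8, 7↦10, 8↦9, 9↦0, 10↦0]  zeros at y ∈ {9, 10}
  x = 9: [0↦6, 1↦3, 2↦1, 3↦6, 4↦2, 5↦6, 6↦2, 7↦7, 8↦5, 9↦2, 10↦4]  zeros at y ∈ ∅
  x = 10: [0↦8, 1↦1, 2↦2, 3↦6, 4↦8, 5↦3, 6↦8, 7↦7, 8↦6, 9↦0, 10↦6]  zeros at y ∈ {9}
Collecting zeros: affine points = {(0, 4), (1, 4), (2, 10), (3, 3), (5, 3), (6, 0), (6, 2), (7, 2), (8, 9), (8, 10), (10, 9)}.
Total count |C(F_11)_aff| = 11.


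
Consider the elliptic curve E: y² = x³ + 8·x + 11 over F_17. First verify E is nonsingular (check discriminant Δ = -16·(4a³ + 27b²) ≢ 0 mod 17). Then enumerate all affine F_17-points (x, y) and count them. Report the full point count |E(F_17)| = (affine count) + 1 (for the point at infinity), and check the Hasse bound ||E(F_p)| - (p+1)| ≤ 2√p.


Affine points = {(2, 1), (2, 16), (7, 6), (7, 11), (8, 3), (8, 14), (9, 8), (9, 9), (11, 6), (11, 11), (12, 4), (12, 13), (13, 0), (15, 2), (15, 15), (16, 6), (16, 11)}; affine count = 17; |E(F_17)| = 18.

Discriminant check: Δ ∝ 4a³ + 27b² = 4·8³ + 27·11² = 4·512 + 27·121 ≡ 11 (mod 17). Nonzero ⇒ E is nonsingular.
For each x ∈ F_17, compute rhs = x³ + 8·x + 11 mod 17, then count y ∈ F_17 with y² ≡ rhs.
  x = 0: rhs = 11, matching y values: none (0 points).
  x = 1: rhs = 3, matching y values: none (0 points).
  x = 2: rhs = 1, matching y values: 1, 16 (2 points).
  x = 3: rhs = 11, matching y values: none (0 points).
  x = 4: rhs = 5, matching y values: none (0 points).
  x = 5: rhs = 6, matching y values: none (0 points).
  x = 6: rhs = 3, matching y values: none (0 points).
  x = 7: rhs = 2, matching y values: 6, 11 (2 points).
  x = 8: rhs = 9, matching y values: 3, 14 (2 points).
  x = 9: rhs = 13, matching y values: 8, 9 (2 points).
  x = 10: rhs = 3, matching y values: none (0 points).
  x = 11: rhs = 2, matching y values: 6, 11 (2 points).
  x = 12: rhs = 16, matching y values: 4, 13 (2 points).
  x = 13: rhs = 0, matching y values: 0 (1 points).
  x = 14: rhs = 11, matching y values: none (0 points).
  x = 15: rhs = 4, matching y values: 2, 15 (2 points).
  x = 16: rhs = 2, matching y values: 6, 11 (2 points).
Total affine count: 17.
Full point count |E(F_17)| = 17 + 1 = 18.
Hasse bound: |18 − (17+1)| = |0| = 0 ≤ 2√17 ≈ 8.2462 ✓.


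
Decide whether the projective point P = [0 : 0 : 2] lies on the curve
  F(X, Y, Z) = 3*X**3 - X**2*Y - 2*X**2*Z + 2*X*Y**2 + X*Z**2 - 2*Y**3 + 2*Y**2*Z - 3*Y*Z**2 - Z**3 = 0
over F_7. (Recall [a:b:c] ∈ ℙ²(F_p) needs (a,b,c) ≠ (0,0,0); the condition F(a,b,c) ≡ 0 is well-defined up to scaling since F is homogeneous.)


F(0,0,2) ≡ 6 (mod 7); P is NOT on the curve.

Evaluate F(0, 0, 2) term-by-term (mod 7).
  3*X**3 ↦ 3·0·1·1 = 0
  -X**2*Y ↦ -1·0·0·1 = 0
  -2*X**2*Z ↦ -2·0·1·2 = 0
  2*X*Y**2 ↦ 2·0·0·1 = 0
  X*Z**2 ↦ 1·0·1·4 = 0
  -2*Y**3 ↦ -2·1·0·1 = 0
  2*Y**2*Z ↦ 2·1·0·2 = 0
  -3*Y*Z**2 ↦ -3·1·0·4 = 0
  -Z**3 ↦ -1·1·1·8 = -8
Sum: F(0, 0, 2) = (0) + (0) + (0) + (0) + (0) + (0) + (0) + (0) + (-8) = -8.
Reducing mod 7: -8 ≡ 6 (mod 7).
Since F(a, b, c) ≡ 6 ≠ 0 (mod 7), P does NOT lie on the curve.


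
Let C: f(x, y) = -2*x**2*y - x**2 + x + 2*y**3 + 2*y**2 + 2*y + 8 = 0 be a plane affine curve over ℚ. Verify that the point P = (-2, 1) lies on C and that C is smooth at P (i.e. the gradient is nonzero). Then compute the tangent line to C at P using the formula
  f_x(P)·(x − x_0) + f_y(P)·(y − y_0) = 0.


Tangent line at P: 13*x + 4*y + 22 = 0.

Step 1: f(-2, 1) = 0, so P lies on C.
Step 2: partial derivatives
  f_x(x, y) = -4*x*y - 2*x + 1, f_y(x, y) = -2*x**2 + 6*y**2 + 4*y + 2.
  f_x(P) = 13, f_y(P) = 4 (gradient nonzero, so P is smooth).
Step 3: tangent line at P: 13·(x − -2) + 4·(y − 1) = 0.
Expanding: 13*x + 4*y + 22 = 0.


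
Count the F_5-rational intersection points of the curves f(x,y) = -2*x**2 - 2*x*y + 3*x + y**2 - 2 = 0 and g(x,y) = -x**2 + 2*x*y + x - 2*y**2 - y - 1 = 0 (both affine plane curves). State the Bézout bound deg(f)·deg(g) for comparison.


Common zeros: {(3, 3)}; count = 1; Bézout bound = 4.

deg(f) = 2, deg(g) = 2, so Bézout bound = 4.
Scan x ∈ F_5. For each x, list the y ∈ F_5 with f(x, y) ≡ 0 and those with g(x, y) ≡ 0 (mod 5); the common zeros in that column are the intersection.
  x = 0: f ≡ 0 at y ∈ ∅; g ≡ 0 at y ∈ ∅; common: ∅.
  x = 1: f ≡ 0 at y ∈ ∅; g ≡ 0 at y ∈ ∅; common: ∅.
  x = 2: f ≡ 0 at y ∈ ∅; g ≡ 0 at y ∈ {2}; common: ∅.
  x = 3: f ≡ 0 at y ∈ {3}; g ≡ 0 at y ∈ {2, 3}; common: {3}.
  x = 4: f ≡ 0 at y ∈ ∅; g ≡ 0 at y ∈ {3}; common: ∅.
Collecting: common zeros = {(3, 3)}, so the count is 1.
Comparison with the Bézout bound: 1 ≤ 4 = deg(f)·deg(g), as expected for curves with no common component (the affine F_5-count falls short of the bound because intersections may lie at infinity, over extension fields, or carry multiplicity).


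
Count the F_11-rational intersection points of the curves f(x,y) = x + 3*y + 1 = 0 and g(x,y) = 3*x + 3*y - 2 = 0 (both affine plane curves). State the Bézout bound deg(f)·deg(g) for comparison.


Common zeros: {(7, 1)}; count = 1; Bézout bound = 1.

deg(f) = 1, deg(g) = 1, so Bézout bound = 1.
Scan x ∈ F_11. For each x, list the y ∈ F_11 with f(x, y) ≡ 0 and those with g(x, y) ≡ 0 (mod 11); the common zeros in that column are the intersection.
  x = 0: f ≡ 0 at y ∈ {7}; g ≡ 0 at y ∈ {8}; common: ∅.
  x = 1: f ≡ 0 at y ∈ {3}; g ≡ 0 at y ∈ {7}; common: ∅.
  x = 2: f ≡ 0 at y ∈ {10}; g ≡ 0 at y ∈ {6}; common: ∅.
  x = 3: f ≡ 0 at y ∈ {6}; g ≡ 0 at y ∈ {5}; common: ∅.
  x = 4: f ≡ 0 at y ∈ {2}; g ≡ 0 at y ∈ {4}; common: ∅.
  x = 5: f ≡ 0 at y ∈ {9}; g ≡ 0 at y ∈ {3}; common: ∅.
  x = 6: f ≡ 0 at y ∈ {5}; g ≡ 0 at y ∈ {2}; common: ∅.
  x = 7: f ≡ 0 at y ∈ {1}; g ≡ 0 at y ∈ {1}; common: {1}.
  x = 8: f ≡ 0 at y ∈ {8}; g ≡ 0 at y ∈ {0}; common: ∅.
  x = 9: f ≡ 0 at y ∈ {4}; g ≡ 0 at y ∈ {10}; common: ∅.
  x = 10: f ≡ 0 at y ∈ {0}; g ≡ 0 at y ∈ {9}; common: ∅.
Collecting: common zeros = {(7, 1)}, so the count is 1.
Comparison with the Bézout bound: 1 ≤ 1 = deg(f)·deg(g), as expected for curves with no common component (the bound is attained).


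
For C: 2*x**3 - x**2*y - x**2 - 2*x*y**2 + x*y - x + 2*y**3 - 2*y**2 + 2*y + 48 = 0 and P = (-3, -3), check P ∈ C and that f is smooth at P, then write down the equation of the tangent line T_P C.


Tangent line at P: 20*x + 20*y + 120 = 0.

Step 1: f(-3, -3) = 0, so P lies on C.
Step 2: partial derivatives
  f_x(x, y) = 6*x**2 - 2*x*y - 2*x - 2*y**2 + y - 1, f_y(x, y) = -x**2 - 4*x*y + x + 6*y**2 - 4*y + 2.
  f_x(P) = 20, f_y(P) = 20 (gradient nonzero, so P is smooth).
Step 3: tangent line at P: 20·(x − -3) + 20·(y − -3) = 0.
Expanding: 20*x + 20*y + 120 = 0.


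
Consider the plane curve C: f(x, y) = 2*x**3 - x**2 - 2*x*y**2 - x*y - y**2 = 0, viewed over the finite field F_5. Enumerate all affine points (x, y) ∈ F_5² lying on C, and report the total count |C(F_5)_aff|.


Affine F_5-points: {(0, 0), (2, 1), (3, 0), (3, 1)}; count = 4.

For each of the 25 pairs (x, y) ∈ F_5², evaluate f(x, y) mod 5. Record the zeros.
  x = 0: [0↦0, 1↦4, 2↦1, 3↦1, 4↦4]  zeros at y ∈ {0}
  x = 1: [0↦1, 1↦2, 2↦2, 3↦1, 4↦4]  zeros at y ∈ ∅
  x = 2: [0↦2, 1↦0, 2↦3, 3↦1, 4↦4]  zeros at y ∈ {1}
  x = 3: [0↦0, 1↦0, 2↦1, 3↦3, 4↦1]  zeros at y ∈ {0, 1}
  x = 4: [0↦2, 1↦4, 2↦3, 3↦4, 4↦2]  zeros at y ∈ ∅
Collecting zeros: affine points = {(0, 0), (2, 1), (3, 0), (3, 1)}.
Total count |C(F_5)_aff| = 4.


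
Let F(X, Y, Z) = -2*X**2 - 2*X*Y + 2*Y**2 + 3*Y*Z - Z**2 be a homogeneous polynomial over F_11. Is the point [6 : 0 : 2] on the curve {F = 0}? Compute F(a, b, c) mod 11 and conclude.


F(6,0,2) ≡ 1 (mod 11); P is NOT on the curve.

Evaluate F(6, 0, 2) term-by-term (mod 11).
  -2*X**2 ↦ -2·36·1·1 = -72
  -2*X*Y ↦ -2·6·0·1 = 0
  2*Y**2 ↦ 2·1·0·1 = 0
  3*Y*Z ↦ 3·1·0·2 = 0
  -Z**2 ↦ -1·1·1·4 = -4
Sum: F(6, 0, 2) = (-72) + (0) + (0) + (0) + (-4) = -76.
Reducing mod 11: -76 ≡ 1 (mod 11).
Since F(a, b, c) ≡ 1 ≠ 0 (mod 11), P does NOT lie on the curve.


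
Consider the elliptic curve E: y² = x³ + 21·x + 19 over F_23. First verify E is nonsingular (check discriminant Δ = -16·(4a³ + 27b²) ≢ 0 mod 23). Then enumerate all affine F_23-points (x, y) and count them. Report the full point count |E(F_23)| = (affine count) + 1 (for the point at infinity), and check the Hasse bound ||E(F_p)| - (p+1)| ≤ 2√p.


Affine points = {(1, 8), (1, 15), (2, 0), (4, 11), (4, 12), (6, 4), (6, 19), (7, 7), (7, 16), (8, 3), (8, 20), (15, 11), (15, 12), (16, 9), (16, 14), (19, 3), (19, 20)}; affine count = 17; |E(F_23)| = 18.

Discriminant check: Δ ∝ 4a³ + 27b² = 4·21³ + 27·19² = 4·9261 + 27·361 ≡ 9 (mod 23). Nonzero ⇒ E is nonsingular.
For each x ∈ F_23, compute rhs = x³ + 21·x + 19 mod 23, then count y ∈ F_23 with y² ≡ rhs.
  x = 0: rhs = 19, matching y values: none (0 points).
  x = 1: rhs = 18, matching y values: 8, 15 (2 points).
  x = 2: rhs = 0, matching y values: 0 (1 points).
  x = 3: rhs = 17, matching y values: none (0 points).
  x = 4: rhs = 6, matching y values: 11, 12 (2 points).
  x = 5: rhs = 19, matching y values: none (0 points).
  x = 6: rhs = 16, matching y values: 4, 19 (2 points).
  x = 7: rhs = 3, matching y values: 7, 16 (2 points).
  x = 8: rhs = 9, matching y values: 3, 20 (2 points).
  x = 9: rhs = 17, matching y values: none (0 points).
  x = 10: rhs = 10, matching y values: none (0 points).
  x = 11: rhs = 17, matching y values: none (0 points).
  x = 12: rhs = 21, matching y values: none (0 points).
  x = 13: rhs = 5, matching y values: none (0 points).
  x = 14: rhs = 21, matching y values: none (0 points).
  x = 15: rhs = 6, matching y values: 11, 12 (2 points).
  x = 16: rhs = 12, matching y values: 9, 14 (2 points).
  x = 17: rhs = 22, matching y values: none (0 points).
  x = 18: rhs = 19, matching y values: none (0 points).
  x = 19: rhs = 9, matching y values: 3, 20 (2 points).
  x = 20: rhs = 21, matching y values: none (0 points).
  x = 21: rhs = 15, matching y values: none (0 points).
  x = 22: rhs = 20, matching y values: none (0 points).
Total affine count: 17.
Full point count |E(F_23)| = 17 + 1 = 18.
Hasse bound: |18 − (23+1)| = |-6| = 6 ≤ 2√23 ≈ 9.5917 ✓.


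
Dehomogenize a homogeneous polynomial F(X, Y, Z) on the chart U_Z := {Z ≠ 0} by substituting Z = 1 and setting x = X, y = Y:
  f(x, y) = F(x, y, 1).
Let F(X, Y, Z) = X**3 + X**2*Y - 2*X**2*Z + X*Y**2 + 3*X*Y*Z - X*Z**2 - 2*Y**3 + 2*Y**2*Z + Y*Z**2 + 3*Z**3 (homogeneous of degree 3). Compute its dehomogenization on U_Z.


f(x, y) = x**3 + x**2*y - 2*x**2 + x*y**2 + 3*x*y - x - 2*y**3 + 2*y**2 + y + 3

On U_Z we set Z = 1. Each monomial c·X^i·Y^j·Z^k in F becomes c·x^i·y^j·1^k = c·x^i·y^j.
Substituting Z = 1: F(X, Y, 1) = x**3 + x**2*y - 2*x**2 + x*y**2 + 3*x*y - x - 2*y**3 + 2*y**2 + y + 3.
Note: deg(f) ≤ deg(F) = 3; strict inequality happens when F is divisible by Z (lost terms).


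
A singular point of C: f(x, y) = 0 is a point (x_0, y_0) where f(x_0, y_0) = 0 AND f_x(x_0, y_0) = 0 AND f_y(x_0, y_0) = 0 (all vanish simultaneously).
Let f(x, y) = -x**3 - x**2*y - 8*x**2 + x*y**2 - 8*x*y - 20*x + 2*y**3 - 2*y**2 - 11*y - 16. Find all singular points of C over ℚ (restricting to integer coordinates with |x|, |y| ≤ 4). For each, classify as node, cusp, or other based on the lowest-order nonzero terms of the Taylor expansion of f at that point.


Singular points: {(-3, 1)}; classification: cusp.

Compute partial derivatives:
  f_x = -3*x**2 - 2*x*y - 16*x + y**2 - 8*y - 20.
  f_y = -x**2 + 2*x*y - 8*x + 6*y**2 - 4*y - 11.
Scan x_0 ∈ {−4, ..., 4}. For each x_0, f_y(x_0, y) is a polynomial in y; find its integer roots y ∈ {−4, ..., 4}, then test f_x and f at those candidates.
  x = -4: f_y(-4, y) = 6*y**2 - 12*y + 5; no integer root y with |y| ≤ 4.
  x = -3: f_y(-3, y) = 6*y**2 - 10*y + 4; vanishes at y ∈ {1}. (-3, 1): f_x = 0, f = 0 — SINGULAR.
  x = -2: f_y(-2, y) = 6*y**2 - 8*y + 1; no integer root y with |y| ≤ 4.
  x = -1: f_y(-1, y) = 6*y**2 - 6*y - 4; no integer root y with |y| ≤ 4.
  x = 0: f_y(0, y) = 6*y**2 - 4*y - 11; no integer root y with |y| ≤ 4.
  x = 1: f_y(1, y) = 6*y**2 - 2*y - 20; vanishes at y ∈ {2}. (1, 2): f_x = -55 ≠ 0.
  x = 2: f_y(2, y) = 6*y**2 - 31; no integer root y with |y| ≤ 4.
  x = 3: f_y(3, y) = 6*y**2 + 2*y - 44; no integer root y with |y| ≤ 4.
  x = 4: f_y(4, y) = 6*y**2 + 4*y - 59; no integer root y with |y| ≤ 4.
Only singular point on the grid: (-3, 1).
Classify: substitute x = -3 + u, y = 1 + v and expand: f = -u**3 - u**2*v + u*v**2 + 2*v**3 + v**2.
No constant or linear terms (consistent with a singular point). Quadratic part: v**2. Cubic part: -u**3 - u**2*v + u*v**2 + 2*v**3.
The quadratic part v**2 is a perfect square, so there is a single (double) tangent line v = 0, i.e. y = 1. Restricting the cubic part to that line (v = 0) leaves -u**3 ≠ 0, so f is not divisible by v and the branch is v² ≈ u**3 to lowest order — this is a cusp.
Classification: cusp.


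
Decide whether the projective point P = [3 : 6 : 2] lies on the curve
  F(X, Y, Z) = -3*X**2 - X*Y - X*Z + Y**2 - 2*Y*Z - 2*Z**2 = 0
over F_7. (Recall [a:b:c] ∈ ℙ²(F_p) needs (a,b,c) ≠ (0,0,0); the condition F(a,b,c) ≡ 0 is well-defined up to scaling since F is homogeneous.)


F(3,6,2) ≡ 2 (mod 7); P is NOT on the curve.

Evaluate F(3, 6, 2) term-by-term (mod 7).
  -3*X**2 ↦ -3·9·1·1 = -27
  -X*Y ↦ -1·3·6·1 = -18
  -X*Z ↦ -1·3·1·2 = -6
  Y**2 ↦ 1·1·36·1 = 36
  -2*Y*Z ↦ -2·1·6·2 = -24
  -2*Z**2 ↦ -2·1·1·4 = -8
Sum: F(3, 6, 2) = (-27) + (-18) + (-6) + (36) + (-24) + (-8) = -47.
Reducing mod 7: -47 ≡ 2 (mod 7).
Since F(a, b, c) ≡ 2 ≠ 0 (mod 7), P does NOT lie on the curve.


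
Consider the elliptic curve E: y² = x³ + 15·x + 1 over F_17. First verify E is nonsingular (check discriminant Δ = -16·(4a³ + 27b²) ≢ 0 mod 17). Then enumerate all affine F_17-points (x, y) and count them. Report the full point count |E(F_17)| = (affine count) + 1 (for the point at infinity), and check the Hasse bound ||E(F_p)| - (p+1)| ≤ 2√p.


Affine points = {(0, 1), (0, 16), (1, 0), (6, 1), (6, 16), (8, 2), (8, 15), (9, 7), (9, 10), (11, 1), (11, 16), (13, 8), (13, 9), (16, 6), (16, 11)}; affine count = 15; |E(F_17)| = 16.

Discriminant check: Δ ∝ 4a³ + 27b² = 4·15³ + 27·1² = 4·3375 + 27·1 ≡ 12 (mod 17). Nonzero ⇒ E is nonsingular.
For each x ∈ F_17, compute rhs = x³ + 15·x + 1 mod 17, then count y ∈ F_17 with y² ≡ rhs.
  x = 0: rhs = 1, matching y values: 1, 16 (2 points).
  x = 1: rhs = 0, matching y values: 0 (1 points).
  x = 2: rhs = 5, matching y values: none (0 points).
  x = 3: rhs = 5, matching y values: none (0 points).
  x = 4: rhs = 6, matching y values: none (0 points).
  x = 5: rhs = 14, matching y values: none (0 points).
  x = 6: rhs = 1, matching y values: 1, 16 (2 points).
  x = 7: rhs = 7, matching y values: none (0 points).
  x = 8: rhs = 4, matching y values: 2, 15 (2 points).
  x = 9: rhs = 15, matching y values: 7, 10 (2 points).
  x = 10: rhs = 12, matching y values: none (0 points).
  x = 11: rhs = 1, matching y values: 1, 16 (2 points).
  x = 12: rhs = 5, matching y values: none (0 points).
  x = 13: rhs = 13, matching y values: 8, 9 (2 points).
  x = 14: rhs = 14, matching y values: none (0 points).
  x = 15: rhs = 14, matching y values: none (0 points).
  x = 16: rhs = 2, matching y values: 6, 11 (2 points).
Total affine count: 15.
Full point count |E(F_17)| = 15 + 1 = 16.
Hasse bound: |16 − (17+1)| = |-2| = 2 ≤ 2√17 ≈ 8.2462 ✓.
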